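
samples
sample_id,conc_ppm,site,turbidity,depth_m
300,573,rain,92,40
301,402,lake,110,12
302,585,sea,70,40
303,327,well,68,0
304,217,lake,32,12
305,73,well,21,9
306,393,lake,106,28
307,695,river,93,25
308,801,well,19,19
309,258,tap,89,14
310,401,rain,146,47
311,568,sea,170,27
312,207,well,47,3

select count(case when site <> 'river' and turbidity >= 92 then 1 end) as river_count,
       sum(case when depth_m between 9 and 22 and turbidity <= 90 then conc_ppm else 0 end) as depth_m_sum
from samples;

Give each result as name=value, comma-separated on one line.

[river_count: site <> 'river' and turbidity >= 92]
sample_id=300: ✓ → 1
sample_id=301: ✓ → 1
sample_id=302: ✗
sample_id=303: ✗
sample_id=304: ✗
sample_id=305: ✗
sample_id=306: ✓ → 1
sample_id=307: ✗
sample_id=308: ✗
sample_id=309: ✗
sample_id=310: ✓ → 1
sample_id=311: ✓ → 1
sample_id=312: ✗
river_count = COUNT(1, 1, 1, 1, 1) = 5
—
[depth_m_sum: depth_m between 9 and 22 and turbidity <= 90]
sample_id=300: ✗
sample_id=301: ✗
sample_id=302: ✗
sample_id=303: ✗
sample_id=304: ✓ → 217
sample_id=305: ✓ → 73
sample_id=306: ✗
sample_id=307: ✗
sample_id=308: ✓ → 801
sample_id=309: ✓ → 258
sample_id=310: ✗
sample_id=311: ✗
sample_id=312: ✗
depth_m_sum = 217 + 73 + 801 + 258 = 1349

river_count=5, depth_m_sum=1349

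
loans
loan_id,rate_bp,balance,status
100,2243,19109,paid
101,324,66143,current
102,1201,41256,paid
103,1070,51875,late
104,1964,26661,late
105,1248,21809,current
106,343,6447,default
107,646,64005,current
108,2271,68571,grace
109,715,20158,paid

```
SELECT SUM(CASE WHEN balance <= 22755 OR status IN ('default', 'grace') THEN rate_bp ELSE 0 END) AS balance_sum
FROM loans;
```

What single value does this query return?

loan_id=100: ✓ → 2243
loan_id=101: ✗
loan_id=102: ✗
loan_id=103: ✗
loan_id=104: ✗
loan_id=105: ✓ → 1248
loan_id=106: ✓ → 343
loan_id=107: ✗
loan_id=108: ✓ → 2271
loan_id=109: ✓ → 715
balance_sum = 2243 + 1248 + 343 + 2271 + 715 = 6820

6820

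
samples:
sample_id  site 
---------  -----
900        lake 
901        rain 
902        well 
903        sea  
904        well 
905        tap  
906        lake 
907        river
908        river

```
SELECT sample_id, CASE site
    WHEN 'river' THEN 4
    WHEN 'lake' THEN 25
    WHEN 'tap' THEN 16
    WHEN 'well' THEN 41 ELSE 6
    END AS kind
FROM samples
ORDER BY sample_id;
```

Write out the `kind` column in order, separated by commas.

25, 6, 41, 6, 41, 16, 25, 4, 4

sample_id=900: site='lake' → 25
sample_id=901: ELSE → 6
sample_id=902: site='well' → 41
sample_id=903: ELSE → 6
sample_id=904: site='well' → 41
sample_id=905: site='tap' → 16
sample_id=906: site='lake' → 25
sample_id=907: site='river' → 4
sample_id=908: site='river' → 4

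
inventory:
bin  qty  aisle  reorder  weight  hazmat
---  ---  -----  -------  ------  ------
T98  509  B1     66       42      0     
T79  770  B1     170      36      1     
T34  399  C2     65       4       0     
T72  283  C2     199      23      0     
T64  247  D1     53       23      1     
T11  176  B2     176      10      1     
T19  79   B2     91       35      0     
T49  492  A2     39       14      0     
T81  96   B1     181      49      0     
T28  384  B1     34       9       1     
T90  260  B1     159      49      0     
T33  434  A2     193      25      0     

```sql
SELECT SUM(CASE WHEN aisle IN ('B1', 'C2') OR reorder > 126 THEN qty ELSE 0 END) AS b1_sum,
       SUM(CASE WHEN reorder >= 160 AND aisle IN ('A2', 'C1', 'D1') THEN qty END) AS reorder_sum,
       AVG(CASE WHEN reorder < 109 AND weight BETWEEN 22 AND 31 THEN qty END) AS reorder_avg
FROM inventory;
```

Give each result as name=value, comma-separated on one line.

[b1_sum: aisle IN ('B1', 'C2') OR reorder > 126]
bin=T98: ✓ → 509
bin=T79: ✓ → 770
bin=T34: ✓ → 399
bin=T72: ✓ → 283
bin=T64: ✗
bin=T11: ✓ → 176
bin=T19: ✗
bin=T49: ✗
bin=T81: ✓ → 96
bin=T28: ✓ → 384
bin=T90: ✓ → 260
bin=T33: ✓ → 434
b1_sum = 509 + 770 + 399 + 283 + 176 + 96 + 384 + 260 + 434 = 3311
—
[reorder_sum: reorder >= 160 AND aisle IN ('A2', 'C1', 'D1')]
bin=T98: ✗
bin=T79: ✗
bin=T34: ✗
bin=T72: ✗
bin=T64: ✗
bin=T11: ✗
bin=T19: ✗
bin=T49: ✗
bin=T81: ✗
bin=T28: ✗
bin=T90: ✗
bin=T33: ✓ → 434
reorder_sum = 434
—
[reorder_avg: reorder < 109 AND weight BETWEEN 22 AND 31]
bin=T98: ✗
bin=T79: ✗
bin=T34: ✗
bin=T72: ✗
bin=T64: ✓ → 247
bin=T11: ✗
bin=T19: ✗
bin=T49: ✗
bin=T81: ✗
bin=T28: ✗
bin=T90: ✗
bin=T33: ✗
reorder_avg = 247

b1_sum=3311, reorder_sum=434, reorder_avg=247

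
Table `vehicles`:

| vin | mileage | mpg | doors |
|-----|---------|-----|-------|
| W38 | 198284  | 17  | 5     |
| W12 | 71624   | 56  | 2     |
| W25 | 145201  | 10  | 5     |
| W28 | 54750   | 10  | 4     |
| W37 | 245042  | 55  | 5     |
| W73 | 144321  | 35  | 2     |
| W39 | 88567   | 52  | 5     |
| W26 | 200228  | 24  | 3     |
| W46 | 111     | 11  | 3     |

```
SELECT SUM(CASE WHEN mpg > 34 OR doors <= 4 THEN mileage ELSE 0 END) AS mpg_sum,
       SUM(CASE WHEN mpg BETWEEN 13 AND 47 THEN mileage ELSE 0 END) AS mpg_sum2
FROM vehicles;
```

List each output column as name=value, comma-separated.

mpg_sum=804643, mpg_sum2=542833

[mpg_sum: mpg > 34 OR doors <= 4]
vin=W38: ✗
vin=W12: ✓ → 71624
vin=W25: ✗
vin=W28: ✓ → 54750
vin=W37: ✓ → 245042
vin=W73: ✓ → 144321
vin=W39: ✓ → 88567
vin=W26: ✓ → 200228
vin=W46: ✓ → 111
mpg_sum = 71624 + 54750 + 245042 + 144321 + 88567 + 200228 + 111 = 804643
—
[mpg_sum2: mpg BETWEEN 13 AND 47]
vin=W38: ✓ → 198284
vin=W12: ✗
vin=W25: ✗
vin=W28: ✗
vin=W37: ✗
vin=W73: ✓ → 144321
vin=W39: ✗
vin=W26: ✓ → 200228
vin=W46: ✗
mpg_sum2 = 198284 + 144321 + 200228 = 542833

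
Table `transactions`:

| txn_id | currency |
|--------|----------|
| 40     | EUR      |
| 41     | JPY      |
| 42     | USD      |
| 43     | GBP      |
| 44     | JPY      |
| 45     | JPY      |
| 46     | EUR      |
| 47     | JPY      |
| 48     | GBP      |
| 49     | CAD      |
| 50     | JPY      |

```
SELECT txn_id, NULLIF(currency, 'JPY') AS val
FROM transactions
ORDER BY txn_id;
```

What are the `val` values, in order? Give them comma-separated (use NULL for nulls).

EUR, NULL, USD, GBP, NULL, NULL, EUR, NULL, GBP, CAD, NULL

txn_id=40: currency=EUR vs JPY: differ → EUR
txn_id=41: currency=JPY vs JPY: equal → NULL
txn_id=42: currency=USD vs JPY: differ → USD
txn_id=43: currency=GBP vs JPY: differ → GBP
txn_id=44: currency=JPY vs JPY: equal → NULL
txn_id=45: currency=JPY vs JPY: equal → NULL
txn_id=46: currency=EUR vs JPY: differ → EUR
txn_id=47: currency=JPY vs JPY: equal → NULL
txn_id=48: currency=GBP vs JPY: differ → GBP
txn_id=49: currency=CAD vs JPY: differ → CAD
txn_id=50: currency=JPY vs JPY: equal → NULL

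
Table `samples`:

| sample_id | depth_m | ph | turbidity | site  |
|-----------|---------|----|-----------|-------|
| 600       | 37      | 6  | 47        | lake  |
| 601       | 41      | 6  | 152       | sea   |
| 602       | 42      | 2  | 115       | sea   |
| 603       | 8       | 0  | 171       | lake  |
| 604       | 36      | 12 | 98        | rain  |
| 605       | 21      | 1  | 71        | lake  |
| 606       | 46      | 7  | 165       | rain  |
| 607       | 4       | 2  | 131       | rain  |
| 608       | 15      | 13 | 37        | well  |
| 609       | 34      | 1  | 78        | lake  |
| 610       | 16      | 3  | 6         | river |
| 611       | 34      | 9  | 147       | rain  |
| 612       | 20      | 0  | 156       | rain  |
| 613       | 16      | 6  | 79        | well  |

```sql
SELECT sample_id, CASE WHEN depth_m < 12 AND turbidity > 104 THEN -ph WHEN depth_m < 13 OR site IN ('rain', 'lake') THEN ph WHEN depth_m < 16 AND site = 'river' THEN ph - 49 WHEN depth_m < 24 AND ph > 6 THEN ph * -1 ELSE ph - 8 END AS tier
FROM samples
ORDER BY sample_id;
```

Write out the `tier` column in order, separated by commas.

sample_id=600: depth_m < 13 OR site IN ('rain', 'lake') → 6
sample_id=601: ELSE → -2
sample_id=602: ELSE → -6
sample_id=603: depth_m < 12 AND turbidity > 104 → 0
sample_id=604: depth_m < 13 OR site IN ('rain', 'lake') → 12
sample_id=605: depth_m < 13 OR site IN ('rain', 'lake') → 1
sample_id=606: depth_m < 13 OR site IN ('rain', 'lake') → 7
sample_id=607: depth_m < 12 AND turbidity > 104 → -2
sample_id=608: depth_m < 24 AND ph > 6 → -13
sample_id=609: depth_m < 13 OR site IN ('rain', 'lake') → 1
sample_id=610: ELSE → -5
sample_id=611: depth_m < 13 OR site IN ('rain', 'lake') → 9
sample_id=612: depth_m < 13 OR site IN ('rain', 'lake') → 0
sample_id=613: ELSE → -2

6, -2, -6, 0, 12, 1, 7, -2, -13, 1, -5, 9, 0, -2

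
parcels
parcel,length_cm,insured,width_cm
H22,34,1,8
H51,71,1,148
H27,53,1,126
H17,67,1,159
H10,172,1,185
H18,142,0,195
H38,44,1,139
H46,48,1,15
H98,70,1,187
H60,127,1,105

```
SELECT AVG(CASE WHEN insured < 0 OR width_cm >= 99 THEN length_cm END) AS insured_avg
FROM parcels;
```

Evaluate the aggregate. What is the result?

93.25

parcel=H22: ✗
parcel=H51: ✓ → 71
parcel=H27: ✓ → 53
parcel=H17: ✓ → 67
parcel=H10: ✓ → 172
parcel=H18: ✓ → 142
parcel=H38: ✓ → 44
parcel=H46: ✗
parcel=H98: ✓ → 70
parcel=H60: ✓ → 127
insured_avg = (71 + 53 + 67 + 172 + 142 + 44 + 70 + 127) / 8 = 93.25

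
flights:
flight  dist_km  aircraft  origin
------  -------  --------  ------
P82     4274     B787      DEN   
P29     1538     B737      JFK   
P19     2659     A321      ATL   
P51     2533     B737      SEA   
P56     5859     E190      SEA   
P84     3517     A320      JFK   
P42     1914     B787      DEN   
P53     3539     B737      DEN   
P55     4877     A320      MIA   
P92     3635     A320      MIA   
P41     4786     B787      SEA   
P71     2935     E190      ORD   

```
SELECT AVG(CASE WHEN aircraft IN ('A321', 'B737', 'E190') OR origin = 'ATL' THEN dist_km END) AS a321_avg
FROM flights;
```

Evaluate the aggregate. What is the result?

3177.1666666667

flight=P82: ✗
flight=P29: ✓ → 1538
flight=P19: ✓ → 2659
flight=P51: ✓ → 2533
flight=P56: ✓ → 5859
flight=P84: ✗
flight=P42: ✗
flight=P53: ✓ → 3539
flight=P55: ✗
flight=P92: ✗
flight=P41: ✗
flight=P71: ✓ → 2935
a321_avg = (1538 + 2659 + 2533 + 5859 + 3539 + 2935) / 6 = 3177.1666666667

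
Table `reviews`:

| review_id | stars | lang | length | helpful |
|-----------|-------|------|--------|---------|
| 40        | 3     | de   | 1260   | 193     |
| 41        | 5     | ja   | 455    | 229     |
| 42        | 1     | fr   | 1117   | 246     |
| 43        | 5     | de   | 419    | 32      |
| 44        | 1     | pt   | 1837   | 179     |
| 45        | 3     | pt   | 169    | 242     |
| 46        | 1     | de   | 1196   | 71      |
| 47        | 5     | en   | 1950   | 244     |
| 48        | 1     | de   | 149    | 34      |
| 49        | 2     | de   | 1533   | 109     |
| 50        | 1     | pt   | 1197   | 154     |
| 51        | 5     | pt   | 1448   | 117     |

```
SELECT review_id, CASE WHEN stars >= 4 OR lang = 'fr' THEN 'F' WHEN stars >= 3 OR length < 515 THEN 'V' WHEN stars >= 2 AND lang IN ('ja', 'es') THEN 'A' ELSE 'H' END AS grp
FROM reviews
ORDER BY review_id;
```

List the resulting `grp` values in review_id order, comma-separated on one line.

V, F, F, F, H, V, H, F, V, H, H, F

review_id=40: stars >= 3 OR length < 515 → V
review_id=41: stars >= 4 OR lang = 'fr' → F
review_id=42: stars >= 4 OR lang = 'fr' → F
review_id=43: stars >= 4 OR lang = 'fr' → F
review_id=44: ELSE → H
review_id=45: stars >= 3 OR length < 515 → V
review_id=46: ELSE → H
review_id=47: stars >= 4 OR lang = 'fr' → F
review_id=48: stars >= 3 OR length < 515 → V
review_id=49: ELSE → H
review_id=50: ELSE → H
review_id=51: stars >= 4 OR lang = 'fr' → F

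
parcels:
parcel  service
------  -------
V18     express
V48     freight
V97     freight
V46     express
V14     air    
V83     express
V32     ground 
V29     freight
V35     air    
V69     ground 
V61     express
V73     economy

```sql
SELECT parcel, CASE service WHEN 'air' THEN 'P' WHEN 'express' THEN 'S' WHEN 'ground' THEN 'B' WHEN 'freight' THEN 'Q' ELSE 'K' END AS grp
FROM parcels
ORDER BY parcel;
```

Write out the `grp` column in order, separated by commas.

P, S, Q, B, P, S, Q, S, B, K, S, Q

parcel=V14: service='air' → P
parcel=V18: service='express' → S
parcel=V29: service='freight' → Q
parcel=V32: service='ground' → B
parcel=V35: service='air' → P
parcel=V46: service='express' → S
parcel=V48: service='freight' → Q
parcel=V61: service='express' → S
parcel=V69: service='ground' → B
parcel=V73: ELSE → K
parcel=V83: service='express' → S
parcel=V97: service='freight' → Q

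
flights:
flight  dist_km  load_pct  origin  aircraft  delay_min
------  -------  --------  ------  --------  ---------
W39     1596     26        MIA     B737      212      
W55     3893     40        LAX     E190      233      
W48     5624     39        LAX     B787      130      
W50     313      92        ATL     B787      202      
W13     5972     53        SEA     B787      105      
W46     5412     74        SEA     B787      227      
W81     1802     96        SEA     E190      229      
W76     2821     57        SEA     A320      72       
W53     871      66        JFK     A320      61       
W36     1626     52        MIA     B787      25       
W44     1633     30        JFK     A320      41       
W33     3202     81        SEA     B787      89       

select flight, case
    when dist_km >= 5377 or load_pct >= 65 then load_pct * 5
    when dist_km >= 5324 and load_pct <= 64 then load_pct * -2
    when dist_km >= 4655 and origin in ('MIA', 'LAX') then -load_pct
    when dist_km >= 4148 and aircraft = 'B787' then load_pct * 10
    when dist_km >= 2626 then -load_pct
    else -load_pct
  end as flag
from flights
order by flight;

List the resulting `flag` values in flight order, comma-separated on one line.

flight=W13: dist_km >= 5377 or load_pct >= 65 → 265
flight=W33: dist_km >= 5377 or load_pct >= 65 → 405
flight=W36: ELSE → -52
flight=W39: ELSE → -26
flight=W44: ELSE → -30
flight=W46: dist_km >= 5377 or load_pct >= 65 → 370
flight=W48: dist_km >= 5377 or load_pct >= 65 → 195
flight=W50: dist_km >= 5377 or load_pct >= 65 → 460
flight=W53: dist_km >= 5377 or load_pct >= 65 → 330
flight=W55: dist_km >= 2626 → -40
flight=W76: dist_km >= 2626 → -57
flight=W81: dist_km >= 5377 or load_pct >= 65 → 480

265, 405, -52, -26, -30, 370, 195, 460, 330, -40, -57, 480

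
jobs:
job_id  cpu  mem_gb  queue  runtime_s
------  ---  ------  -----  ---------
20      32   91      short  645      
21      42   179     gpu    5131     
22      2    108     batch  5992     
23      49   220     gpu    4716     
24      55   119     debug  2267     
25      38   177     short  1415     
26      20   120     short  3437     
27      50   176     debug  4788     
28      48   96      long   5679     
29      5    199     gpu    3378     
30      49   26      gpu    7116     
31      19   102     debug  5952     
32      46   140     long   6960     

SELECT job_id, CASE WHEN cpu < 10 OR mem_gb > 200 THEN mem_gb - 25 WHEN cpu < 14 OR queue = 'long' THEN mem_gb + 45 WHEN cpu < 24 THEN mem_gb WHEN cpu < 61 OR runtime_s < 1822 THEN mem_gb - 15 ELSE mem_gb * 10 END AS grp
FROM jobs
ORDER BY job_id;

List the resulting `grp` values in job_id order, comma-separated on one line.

job_id=20: cpu < 61 OR runtime_s < 1822 → 76
job_id=21: cpu < 61 OR runtime_s < 1822 → 164
job_id=22: cpu < 10 OR mem_gb > 200 → 83
job_id=23: cpu < 10 OR mem_gb > 200 → 195
job_id=24: cpu < 61 OR runtime_s < 1822 → 104
job_id=25: cpu < 61 OR runtime_s < 1822 → 162
job_id=26: cpu < 24 → 120
job_id=27: cpu < 61 OR runtime_s < 1822 → 161
job_id=28: cpu < 14 OR queue = 'long' → 141
job_id=29: cpu < 10 OR mem_gb > 200 → 174
job_id=30: cpu < 61 OR runtime_s < 1822 → 11
job_id=31: cpu < 24 → 102
job_id=32: cpu < 14 OR queue = 'long' → 185

76, 164, 83, 195, 104, 162, 120, 161, 141, 174, 11, 102, 185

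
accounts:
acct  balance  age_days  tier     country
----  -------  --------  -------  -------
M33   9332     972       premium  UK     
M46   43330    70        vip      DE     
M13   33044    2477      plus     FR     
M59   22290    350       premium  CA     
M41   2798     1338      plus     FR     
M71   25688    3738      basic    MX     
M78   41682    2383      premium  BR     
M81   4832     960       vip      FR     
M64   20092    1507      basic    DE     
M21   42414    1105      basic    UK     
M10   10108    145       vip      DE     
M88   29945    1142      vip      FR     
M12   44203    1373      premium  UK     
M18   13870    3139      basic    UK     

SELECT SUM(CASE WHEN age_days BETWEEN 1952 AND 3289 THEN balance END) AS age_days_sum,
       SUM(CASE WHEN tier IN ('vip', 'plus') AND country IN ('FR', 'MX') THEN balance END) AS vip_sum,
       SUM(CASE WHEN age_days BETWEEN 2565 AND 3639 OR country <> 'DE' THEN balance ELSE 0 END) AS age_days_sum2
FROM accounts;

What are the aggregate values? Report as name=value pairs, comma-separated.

age_days_sum=88596, vip_sum=70619, age_days_sum2=270098

[age_days_sum: age_days BETWEEN 1952 AND 3289]
acct=M33: ✗
acct=M46: ✗
acct=M13: ✓ → 33044
acct=M59: ✗
acct=M41: ✗
acct=M71: ✗
acct=M78: ✓ → 41682
acct=M81: ✗
acct=M64: ✗
acct=M21: ✗
acct=M10: ✗
acct=M88: ✗
acct=M12: ✗
acct=M18: ✓ → 13870
age_days_sum = 33044 + 41682 + 13870 = 88596
—
[vip_sum: tier IN ('vip', 'plus') AND country IN ('FR', 'MX')]
acct=M33: ✗
acct=M46: ✗
acct=M13: ✓ → 33044
acct=M59: ✗
acct=M41: ✓ → 2798
acct=M71: ✗
acct=M78: ✗
acct=M81: ✓ → 4832
acct=M64: ✗
acct=M21: ✗
acct=M10: ✗
acct=M88: ✓ → 29945
acct=M12: ✗
acct=M18: ✗
vip_sum = 33044 + 2798 + 4832 + 29945 = 70619
—
[age_days_sum2: age_days BETWEEN 2565 AND 3639 OR country <> 'DE']
acct=M33: ✓ → 9332
acct=M46: ✗
acct=M13: ✓ → 33044
acct=M59: ✓ → 22290
acct=M41: ✓ → 2798
acct=M71: ✓ → 25688
acct=M78: ✓ → 41682
acct=M81: ✓ → 4832
acct=M64: ✗
acct=M21: ✓ → 42414
acct=M10: ✗
acct=M88: ✓ → 29945
acct=M12: ✓ → 44203
acct=M18: ✓ → 13870
age_days_sum2 = 9332 + 33044 + 22290 + 2798 + 25688 + 41682 + 4832 + 42414 + 29945 + 44203 + 13870 = 270098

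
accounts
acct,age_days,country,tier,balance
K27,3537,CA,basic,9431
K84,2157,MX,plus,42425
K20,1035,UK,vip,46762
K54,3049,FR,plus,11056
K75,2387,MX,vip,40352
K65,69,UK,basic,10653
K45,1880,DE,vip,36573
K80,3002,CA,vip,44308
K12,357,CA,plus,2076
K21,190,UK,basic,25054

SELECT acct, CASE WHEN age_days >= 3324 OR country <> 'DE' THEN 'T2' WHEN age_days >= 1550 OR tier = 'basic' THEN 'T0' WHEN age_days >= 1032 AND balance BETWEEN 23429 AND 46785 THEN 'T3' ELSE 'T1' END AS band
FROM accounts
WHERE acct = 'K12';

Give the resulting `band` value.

acct = K12: age_days=357, country=CA, tier=plus, balance=2076.
age_days >= 3324 OR country <> 'DE' → true → T2

T2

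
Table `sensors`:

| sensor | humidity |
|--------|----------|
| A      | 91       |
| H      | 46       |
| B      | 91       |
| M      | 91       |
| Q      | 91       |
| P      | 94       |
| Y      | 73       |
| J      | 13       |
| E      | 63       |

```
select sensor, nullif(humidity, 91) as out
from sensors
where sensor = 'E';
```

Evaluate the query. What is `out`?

sensor = E: humidity=63.
humidity=63 vs 91: differ → 63

63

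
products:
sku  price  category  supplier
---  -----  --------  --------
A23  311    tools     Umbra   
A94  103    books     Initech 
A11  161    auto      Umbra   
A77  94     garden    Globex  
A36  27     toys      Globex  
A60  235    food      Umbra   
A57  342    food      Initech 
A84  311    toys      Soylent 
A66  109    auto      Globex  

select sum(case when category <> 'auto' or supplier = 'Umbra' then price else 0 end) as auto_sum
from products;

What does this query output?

1584

sku=A23: ✓ → 311
sku=A94: ✓ → 103
sku=A11: ✓ → 161
sku=A77: ✓ → 94
sku=A36: ✓ → 27
sku=A60: ✓ → 235
sku=A57: ✓ → 342
sku=A84: ✓ → 311
sku=A66: ✗
auto_sum = 311 + 103 + 161 + 94 + 27 + 235 + 342 + 311 = 1584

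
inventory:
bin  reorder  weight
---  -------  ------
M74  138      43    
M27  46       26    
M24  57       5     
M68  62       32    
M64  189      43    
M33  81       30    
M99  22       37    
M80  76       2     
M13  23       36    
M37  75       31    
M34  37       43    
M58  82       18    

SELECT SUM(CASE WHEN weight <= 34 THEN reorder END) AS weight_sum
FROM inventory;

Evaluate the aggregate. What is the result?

bin=M74: ✗
bin=M27: ✓ → 46
bin=M24: ✓ → 57
bin=M68: ✓ → 62
bin=M64: ✗
bin=M33: ✓ → 81
bin=M99: ✗
bin=M80: ✓ → 76
bin=M13: ✗
bin=M37: ✓ → 75
bin=M34: ✗
bin=M58: ✓ → 82
weight_sum = 46 + 57 + 62 + 81 + 76 + 75 + 82 = 479

479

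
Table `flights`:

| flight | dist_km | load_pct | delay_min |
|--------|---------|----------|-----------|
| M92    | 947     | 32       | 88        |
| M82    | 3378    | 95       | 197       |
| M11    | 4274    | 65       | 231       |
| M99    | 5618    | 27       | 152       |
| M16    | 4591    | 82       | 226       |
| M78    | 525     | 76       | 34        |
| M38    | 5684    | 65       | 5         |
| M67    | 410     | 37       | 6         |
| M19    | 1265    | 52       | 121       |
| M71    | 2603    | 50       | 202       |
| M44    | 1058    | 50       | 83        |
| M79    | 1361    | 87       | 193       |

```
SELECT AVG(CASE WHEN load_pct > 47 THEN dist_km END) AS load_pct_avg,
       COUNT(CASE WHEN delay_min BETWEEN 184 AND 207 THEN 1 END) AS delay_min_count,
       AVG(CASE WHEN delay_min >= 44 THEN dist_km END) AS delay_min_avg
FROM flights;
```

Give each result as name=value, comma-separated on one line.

load_pct_avg=2748.7777777778, delay_min_count=3, delay_min_avg=2788.3333333333

[load_pct_avg: load_pct > 47]
flight=M92: ✗
flight=M82: ✓ → 3378
flight=M11: ✓ → 4274
flight=M99: ✗
flight=M16: ✓ → 4591
flight=M78: ✓ → 525
flight=M38: ✓ → 5684
flight=M67: ✗
flight=M19: ✓ → 1265
flight=M71: ✓ → 2603
flight=M44: ✓ → 1058
flight=M79: ✓ → 1361
load_pct_avg = (3378 + 4274 + 4591 + 525 + 5684 + 1265 + 2603 + 1058 + 1361) / 9 = 2748.7777777778
—
[delay_min_count: delay_min BETWEEN 184 AND 207]
flight=M92: ✗
flight=M82: ✓ → 1
flight=M11: ✗
flight=M99: ✗
flight=M16: ✗
flight=M78: ✗
flight=M38: ✗
flight=M67: ✗
flight=M19: ✗
flight=M71: ✓ → 1
flight=M44: ✗
flight=M79: ✓ → 1
delay_min_count = COUNT(1, 1, 1) = 3
—
[delay_min_avg: delay_min >= 44]
flight=M92: ✓ → 947
flight=M82: ✓ → 3378
flight=M11: ✓ → 4274
flight=M99: ✓ → 5618
flight=M16: ✓ → 4591
flight=M78: ✗
flight=M38: ✗
flight=M67: ✗
flight=M19: ✓ → 1265
flight=M71: ✓ → 2603
flight=M44: ✓ → 1058
flight=M79: ✓ → 1361
delay_min_avg = (947 + 3378 + 4274 + 5618 + 4591 + 1265 + 2603 + 1058 + 1361) / 9 = 2788.3333333333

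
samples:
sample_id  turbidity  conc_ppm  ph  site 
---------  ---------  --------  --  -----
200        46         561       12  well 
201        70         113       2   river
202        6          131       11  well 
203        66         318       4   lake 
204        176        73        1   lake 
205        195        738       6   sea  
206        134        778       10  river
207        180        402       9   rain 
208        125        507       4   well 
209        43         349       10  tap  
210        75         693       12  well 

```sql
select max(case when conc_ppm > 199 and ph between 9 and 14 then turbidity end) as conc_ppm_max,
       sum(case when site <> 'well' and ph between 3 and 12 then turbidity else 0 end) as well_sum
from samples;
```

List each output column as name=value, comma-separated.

[conc_ppm_max: conc_ppm > 199 and ph between 9 and 14]
sample_id=200: ✓ → 46
sample_id=201: ✗
sample_id=202: ✗
sample_id=203: ✗
sample_id=204: ✗
sample_id=205: ✗
sample_id=206: ✓ → 134
sample_id=207: ✓ → 180
sample_id=208: ✗
sample_id=209: ✓ → 43
sample_id=210: ✓ → 75
conc_ppm_max = MAX(46, 134, 180, 43, 75) = 180
—
[well_sum: site <> 'well' and ph between 3 and 12]
sample_id=200: ✗
sample_id=201: ✗
sample_id=202: ✗
sample_id=203: ✓ → 66
sample_id=204: ✗
sample_id=205: ✓ → 195
sample_id=206: ✓ → 134
sample_id=207: ✓ → 180
sample_id=208: ✗
sample_id=209: ✓ → 43
sample_id=210: ✗
well_sum = 66 + 195 + 134 + 180 + 43 = 618

conc_ppm_max=180, well_sum=618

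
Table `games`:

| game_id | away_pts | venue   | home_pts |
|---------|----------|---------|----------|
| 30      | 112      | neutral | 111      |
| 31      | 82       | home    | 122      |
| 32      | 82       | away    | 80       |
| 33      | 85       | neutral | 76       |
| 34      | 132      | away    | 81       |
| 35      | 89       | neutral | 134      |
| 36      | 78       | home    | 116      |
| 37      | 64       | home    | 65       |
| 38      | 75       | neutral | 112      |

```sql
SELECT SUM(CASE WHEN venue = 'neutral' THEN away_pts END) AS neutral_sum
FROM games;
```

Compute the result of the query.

361

game_id=30: ✓ → 112
game_id=31: ✗
game_id=32: ✗
game_id=33: ✓ → 85
game_id=34: ✗
game_id=35: ✓ → 89
game_id=36: ✗
game_id=37: ✗
game_id=38: ✓ → 75
neutral_sum = 112 + 85 + 89 + 75 = 361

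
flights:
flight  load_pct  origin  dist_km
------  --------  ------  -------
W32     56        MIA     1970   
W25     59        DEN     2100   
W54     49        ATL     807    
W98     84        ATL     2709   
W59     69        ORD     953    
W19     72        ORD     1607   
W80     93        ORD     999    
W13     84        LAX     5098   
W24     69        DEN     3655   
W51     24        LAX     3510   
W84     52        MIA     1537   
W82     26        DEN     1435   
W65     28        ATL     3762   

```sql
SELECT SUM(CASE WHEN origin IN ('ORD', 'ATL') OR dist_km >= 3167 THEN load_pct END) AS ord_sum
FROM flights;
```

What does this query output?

572

flight=W32: ✗
flight=W25: ✗
flight=W54: ✓ → 49
flight=W98: ✓ → 84
flight=W59: ✓ → 69
flight=W19: ✓ → 72
flight=W80: ✓ → 93
flight=W13: ✓ → 84
flight=W24: ✓ → 69
flight=W51: ✓ → 24
flight=W84: ✗
flight=W82: ✗
flight=W65: ✓ → 28
ord_sum = 49 + 84 + 69 + 72 + 93 + 84 + 69 + 24 + 28 = 572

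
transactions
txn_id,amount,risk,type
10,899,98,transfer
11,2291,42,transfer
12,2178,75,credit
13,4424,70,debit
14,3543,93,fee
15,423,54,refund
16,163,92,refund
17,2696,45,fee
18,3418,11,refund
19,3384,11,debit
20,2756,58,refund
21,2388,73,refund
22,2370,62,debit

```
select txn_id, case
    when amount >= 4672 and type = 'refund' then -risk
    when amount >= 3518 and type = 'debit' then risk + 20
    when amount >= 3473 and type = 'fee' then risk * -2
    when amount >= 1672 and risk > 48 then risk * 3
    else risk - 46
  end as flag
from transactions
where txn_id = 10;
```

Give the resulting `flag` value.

txn_id = 10: amount=899, risk=98, type=transfer.
amount >= 4672 and type = 'refund' → false
amount >= 3518 and type = 'debit' → false
amount >= 3473 and type = 'fee' → false
amount >= 1672 and risk > 48 → false
No prior WHEN matched → ELSE → 52

52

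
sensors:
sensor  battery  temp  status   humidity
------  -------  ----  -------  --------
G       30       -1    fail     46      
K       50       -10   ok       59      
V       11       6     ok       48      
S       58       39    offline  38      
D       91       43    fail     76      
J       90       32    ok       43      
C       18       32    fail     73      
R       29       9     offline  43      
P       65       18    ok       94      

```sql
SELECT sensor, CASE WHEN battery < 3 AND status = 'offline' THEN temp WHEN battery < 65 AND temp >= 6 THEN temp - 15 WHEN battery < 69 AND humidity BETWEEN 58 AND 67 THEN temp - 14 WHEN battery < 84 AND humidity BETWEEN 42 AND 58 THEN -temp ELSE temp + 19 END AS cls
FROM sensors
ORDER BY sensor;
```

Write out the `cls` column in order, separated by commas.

sensor=C: battery < 65 AND temp >= 6 → 17
sensor=D: ELSE → 62
sensor=G: battery < 84 AND humidity BETWEEN 42 AND 58 → 1
sensor=J: ELSE → 51
sensor=K: battery < 69 AND humidity BETWEEN 58 AND 67 → -24
sensor=P: ELSE → 37
sensor=R: battery < 65 AND temp >= 6 → -6
sensor=S: battery < 65 AND temp >= 6 → 24
sensor=V: battery < 65 AND temp >= 6 → -9

17, 62, 1, 51, -24, 37, -6, 24, -9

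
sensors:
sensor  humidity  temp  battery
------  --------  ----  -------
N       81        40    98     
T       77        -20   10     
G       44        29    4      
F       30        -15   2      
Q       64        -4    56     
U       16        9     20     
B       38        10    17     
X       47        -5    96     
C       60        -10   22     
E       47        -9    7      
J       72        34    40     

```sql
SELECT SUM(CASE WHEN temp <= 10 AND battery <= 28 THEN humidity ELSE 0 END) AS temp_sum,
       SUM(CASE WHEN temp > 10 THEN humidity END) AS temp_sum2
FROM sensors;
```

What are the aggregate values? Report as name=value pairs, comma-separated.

temp_sum=268, temp_sum2=197

[temp_sum: temp <= 10 AND battery <= 28]
sensor=N: ✗
sensor=T: ✓ → 77
sensor=G: ✗
sensor=F: ✓ → 30
sensor=Q: ✗
sensor=U: ✓ → 16
sensor=B: ✓ → 38
sensor=X: ✗
sensor=C: ✓ → 60
sensor=E: ✓ → 47
sensor=J: ✗
temp_sum = 77 + 30 + 16 + 38 + 60 + 47 = 268
—
[temp_sum2: temp > 10]
sensor=N: ✓ → 81
sensor=T: ✗
sensor=G: ✓ → 44
sensor=F: ✗
sensor=Q: ✗
sensor=U: ✗
sensor=B: ✗
sensor=X: ✗
sensor=C: ✗
sensor=E: ✗
sensor=J: ✓ → 72
temp_sum2 = 81 + 44 + 72 = 197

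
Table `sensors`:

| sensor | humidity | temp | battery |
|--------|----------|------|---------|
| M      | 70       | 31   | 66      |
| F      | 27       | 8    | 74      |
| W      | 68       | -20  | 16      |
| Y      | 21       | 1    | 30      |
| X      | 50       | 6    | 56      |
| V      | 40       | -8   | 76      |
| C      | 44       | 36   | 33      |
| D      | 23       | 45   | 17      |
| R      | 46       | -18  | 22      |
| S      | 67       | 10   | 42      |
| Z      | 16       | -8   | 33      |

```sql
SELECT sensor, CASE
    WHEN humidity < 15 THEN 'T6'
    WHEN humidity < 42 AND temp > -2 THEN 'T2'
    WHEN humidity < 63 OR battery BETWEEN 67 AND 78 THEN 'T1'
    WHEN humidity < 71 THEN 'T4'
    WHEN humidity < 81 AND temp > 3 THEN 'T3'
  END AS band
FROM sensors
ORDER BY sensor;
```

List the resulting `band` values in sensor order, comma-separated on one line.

sensor=C: humidity < 63 OR battery BETWEEN 67 AND 78 → T1
sensor=D: humidity < 42 AND temp > -2 → T2
sensor=F: humidity < 42 AND temp > -2 → T2
sensor=M: humidity < 71 → T4
sensor=R: humidity < 63 OR battery BETWEEN 67 AND 78 → T1
sensor=S: humidity < 71 → T4
sensor=V: humidity < 63 OR battery BETWEEN 67 AND 78 → T1
sensor=W: humidity < 71 → T4
sensor=X: humidity < 63 OR battery BETWEEN 67 AND 78 → T1
sensor=Y: humidity < 42 AND temp > -2 → T2
sensor=Z: humidity < 63 OR battery BETWEEN 67 AND 78 → T1

T1, T2, T2, T4, T1, T4, T1, T4, T1, T2, T1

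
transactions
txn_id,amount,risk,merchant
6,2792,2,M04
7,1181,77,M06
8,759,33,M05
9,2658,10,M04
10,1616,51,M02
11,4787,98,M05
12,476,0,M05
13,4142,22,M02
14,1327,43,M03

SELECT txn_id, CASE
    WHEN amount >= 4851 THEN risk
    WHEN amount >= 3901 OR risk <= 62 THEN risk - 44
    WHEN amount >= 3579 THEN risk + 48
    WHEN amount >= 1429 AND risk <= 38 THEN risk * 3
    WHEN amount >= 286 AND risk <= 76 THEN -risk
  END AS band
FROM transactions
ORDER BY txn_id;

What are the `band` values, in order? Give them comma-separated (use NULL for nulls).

-42, NULL, -11, -34, 7, 54, -44, -22, -1

txn_id=6: amount >= 3901 OR risk <= 62 → -42
txn_id=7: (no match → NULL) → NULL
txn_id=8: amount >= 3901 OR risk <= 62 → -11
txn_id=9: amount >= 3901 OR risk <= 62 → -34
txn_id=10: amount >= 3901 OR risk <= 62 → 7
txn_id=11: amount >= 3901 OR risk <= 62 → 54
txn_id=12: amount >= 3901 OR risk <= 62 → -44
txn_id=13: amount >= 3901 OR risk <= 62 → -22
txn_id=14: amount >= 3901 OR risk <= 62 → -1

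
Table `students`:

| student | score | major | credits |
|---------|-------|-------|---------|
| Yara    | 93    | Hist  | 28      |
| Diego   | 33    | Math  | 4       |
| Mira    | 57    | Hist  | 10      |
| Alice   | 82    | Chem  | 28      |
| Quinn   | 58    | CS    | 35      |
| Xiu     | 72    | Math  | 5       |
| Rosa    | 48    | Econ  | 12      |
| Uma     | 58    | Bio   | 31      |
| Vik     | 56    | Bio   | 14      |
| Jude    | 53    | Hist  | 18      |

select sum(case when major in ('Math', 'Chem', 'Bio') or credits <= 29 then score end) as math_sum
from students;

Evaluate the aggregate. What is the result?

552

student=Yara: ✓ → 93
student=Diego: ✓ → 33
student=Mira: ✓ → 57
student=Alice: ✓ → 82
student=Quinn: ✗
student=Xiu: ✓ → 72
student=Rosa: ✓ → 48
student=Uma: ✓ → 58
student=Vik: ✓ → 56
student=Jude: ✓ → 53
math_sum = 93 + 33 + 57 + 82 + 72 + 48 + 58 + 56 + 53 = 552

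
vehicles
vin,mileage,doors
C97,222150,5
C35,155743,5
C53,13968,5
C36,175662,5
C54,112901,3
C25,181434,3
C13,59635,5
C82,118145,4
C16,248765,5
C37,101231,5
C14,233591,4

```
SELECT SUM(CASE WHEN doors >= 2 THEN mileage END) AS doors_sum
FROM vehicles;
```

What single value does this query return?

1623225

vin=C97: ✓ → 222150
vin=C35: ✓ → 155743
vin=C53: ✓ → 13968
vin=C36: ✓ → 175662
vin=C54: ✓ → 112901
vin=C25: ✓ → 181434
vin=C13: ✓ → 59635
vin=C82: ✓ → 118145
vin=C16: ✓ → 248765
vin=C37: ✓ → 101231
vin=C14: ✓ → 233591
doors_sum = 222150 + 155743 + 13968 + 175662 + 112901 + 181434 + 59635 + 118145 + 248765 + 101231 + 233591 = 1623225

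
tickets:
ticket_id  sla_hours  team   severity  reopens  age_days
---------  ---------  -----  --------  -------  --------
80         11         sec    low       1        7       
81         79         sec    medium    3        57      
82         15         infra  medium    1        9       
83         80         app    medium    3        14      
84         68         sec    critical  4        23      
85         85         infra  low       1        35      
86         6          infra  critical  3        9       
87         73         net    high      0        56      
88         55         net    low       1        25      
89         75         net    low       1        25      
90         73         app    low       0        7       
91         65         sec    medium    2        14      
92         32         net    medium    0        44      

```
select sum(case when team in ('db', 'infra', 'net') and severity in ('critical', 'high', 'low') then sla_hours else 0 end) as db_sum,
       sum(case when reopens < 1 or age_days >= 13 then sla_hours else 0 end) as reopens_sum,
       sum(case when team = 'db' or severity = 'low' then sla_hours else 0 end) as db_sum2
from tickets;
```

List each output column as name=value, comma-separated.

[db_sum: team in ('db', 'infra', 'net') and severity in ('critical', 'high', 'low')]
ticket_id=80: ✗
ticket_id=81: ✗
ticket_id=82: ✗
ticket_id=83: ✗
ticket_id=84: ✗
ticket_id=85: ✓ → 85
ticket_id=86: ✓ → 6
ticket_id=87: ✓ → 73
ticket_id=88: ✓ → 55
ticket_id=89: ✓ → 75
ticket_id=90: ✗
ticket_id=91: ✗
ticket_id=92: ✗
db_sum = 85 + 6 + 73 + 55 + 75 = 294
—
[reopens_sum: reopens < 1 or age_days >= 13]
ticket_id=80: ✗
ticket_id=81: ✓ → 79
ticket_id=82: ✗
ticket_id=83: ✓ → 80
ticket_id=84: ✓ → 68
ticket_id=85: ✓ → 85
ticket_id=86: ✗
ticket_id=87: ✓ → 73
ticket_id=88: ✓ → 55
ticket_id=89: ✓ → 75
ticket_id=90: ✓ → 73
ticket_id=91: ✓ → 65
ticket_id=92: ✓ → 32
reopens_sum = 79 + 80 + 68 + 85 + 73 + 55 + 75 + 73 + 65 + 32 = 685
—
[db_sum2: team = 'db' or severity = 'low']
ticket_id=80: ✓ → 11
ticket_id=81: ✗
ticket_id=82: ✗
ticket_id=83: ✗
ticket_id=84: ✗
ticket_id=85: ✓ → 85
ticket_id=86: ✗
ticket_id=87: ✗
ticket_id=88: ✓ → 55
ticket_id=89: ✓ → 75
ticket_id=90: ✓ → 73
ticket_id=91: ✗
ticket_id=92: ✗
db_sum2 = 11 + 85 + 55 + 75 + 73 = 299

db_sum=294, reopens_sum=685, db_sum2=299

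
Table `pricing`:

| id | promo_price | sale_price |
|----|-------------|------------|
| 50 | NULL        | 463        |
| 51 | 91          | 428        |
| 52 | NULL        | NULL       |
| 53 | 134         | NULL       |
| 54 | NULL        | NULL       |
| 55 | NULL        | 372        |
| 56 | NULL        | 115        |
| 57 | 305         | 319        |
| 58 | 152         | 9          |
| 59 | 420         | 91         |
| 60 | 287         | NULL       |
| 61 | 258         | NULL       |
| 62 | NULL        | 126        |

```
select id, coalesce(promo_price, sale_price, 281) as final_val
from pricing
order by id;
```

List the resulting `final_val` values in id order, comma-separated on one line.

id=50: promo_price=NULL, sale_price=463 → 463
id=51: promo_price=91 → 91
id=52: promo_price=NULL, sale_price=NULL, → literal 281 → 281
id=53: promo_price=134 → 134
id=54: promo_price=NULL, sale_price=NULL, → literal 281 → 281
id=55: promo_price=NULL, sale_price=372 → 372
id=56: promo_price=NULL, sale_price=115 → 115
id=57: promo_price=305 → 305
id=58: promo_price=152 → 152
id=59: promo_price=420 → 420
id=60: promo_price=287 → 287
id=61: promo_price=258 → 258
id=62: promo_price=NULL, sale_price=126 → 126

463, 91, 281, 134, 281, 372, 115, 305, 152, 420, 287, 258, 126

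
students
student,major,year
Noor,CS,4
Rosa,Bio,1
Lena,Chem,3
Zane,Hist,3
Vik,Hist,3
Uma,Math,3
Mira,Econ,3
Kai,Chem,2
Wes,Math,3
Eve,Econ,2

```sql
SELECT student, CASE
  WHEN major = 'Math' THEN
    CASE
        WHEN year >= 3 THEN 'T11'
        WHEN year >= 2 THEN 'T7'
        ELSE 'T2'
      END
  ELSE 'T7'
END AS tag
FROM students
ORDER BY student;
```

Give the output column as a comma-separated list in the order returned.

T7, T7, T7, T7, T7, T7, T11, T7, T11, T7

student=Eve: major='Econ' → outer ELSE → T7
student=Kai: major='Chem' → outer ELSE → T7
student=Lena: major='Chem' → outer ELSE → T7
student=Mira: major='Econ' → outer ELSE → T7
student=Noor: major='CS' → outer ELSE → T7
student=Rosa: major='Bio' → outer ELSE → T7
student=Uma: major='Math' → inner[year >= 3] → T11
student=Vik: major='Hist' → outer ELSE → T7
student=Wes: major='Math' → inner[year >= 3] → T11
student=Zane: major='Hist' → outer ELSE → T7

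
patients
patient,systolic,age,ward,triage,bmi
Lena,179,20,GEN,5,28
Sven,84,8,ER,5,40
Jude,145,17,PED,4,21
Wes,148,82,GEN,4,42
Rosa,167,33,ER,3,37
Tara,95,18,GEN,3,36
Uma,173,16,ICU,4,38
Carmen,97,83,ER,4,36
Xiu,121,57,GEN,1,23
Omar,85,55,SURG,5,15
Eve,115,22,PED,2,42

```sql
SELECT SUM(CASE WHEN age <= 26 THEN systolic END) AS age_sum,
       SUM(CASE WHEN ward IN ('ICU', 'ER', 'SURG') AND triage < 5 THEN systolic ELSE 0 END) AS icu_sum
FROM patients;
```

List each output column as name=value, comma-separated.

age_sum=791, icu_sum=437

[age_sum: age <= 26]
patient=Lena: ✓ → 179
patient=Sven: ✓ → 84
patient=Jude: ✓ → 145
patient=Wes: ✗
patient=Rosa: ✗
patient=Tara: ✓ → 95
patient=Uma: ✓ → 173
patient=Carmen: ✗
patient=Xiu: ✗
patient=Omar: ✗
patient=Eve: ✓ → 115
age_sum = 179 + 84 + 145 + 95 + 173 + 115 = 791
—
[icu_sum: ward IN ('ICU', 'ER', 'SURG') AND triage < 5]
patient=Lena: ✗
patient=Sven: ✗
patient=Jude: ✗
patient=Wes: ✗
patient=Rosa: ✓ → 167
patient=Tara: ✗
patient=Uma: ✓ → 173
patient=Carmen: ✓ → 97
patient=Xiu: ✗
patient=Omar: ✗
patient=Eve: ✗
icu_sum = 167 + 173 + 97 = 437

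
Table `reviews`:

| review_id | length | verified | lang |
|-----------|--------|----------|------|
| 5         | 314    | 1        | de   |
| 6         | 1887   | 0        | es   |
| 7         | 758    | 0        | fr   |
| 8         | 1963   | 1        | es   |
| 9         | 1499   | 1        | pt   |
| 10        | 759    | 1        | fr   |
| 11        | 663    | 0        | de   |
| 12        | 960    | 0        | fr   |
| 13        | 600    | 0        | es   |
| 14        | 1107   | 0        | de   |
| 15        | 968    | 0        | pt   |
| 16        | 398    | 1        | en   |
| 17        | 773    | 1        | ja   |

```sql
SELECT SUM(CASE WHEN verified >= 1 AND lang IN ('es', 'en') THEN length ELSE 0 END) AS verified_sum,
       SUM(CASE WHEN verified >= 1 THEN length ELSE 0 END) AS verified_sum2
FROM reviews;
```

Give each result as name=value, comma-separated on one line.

verified_sum=2361, verified_sum2=5706

[verified_sum: verified >= 1 AND lang IN ('es', 'en')]
review_id=5: ✗
review_id=6: ✗
review_id=7: ✗
review_id=8: ✓ → 1963
review_id=9: ✗
review_id=10: ✗
review_id=11: ✗
review_id=12: ✗
review_id=13: ✗
review_id=14: ✗
review_id=15: ✗
review_id=16: ✓ → 398
review_id=17: ✗
verified_sum = 1963 + 398 = 2361
—
[verified_sum2: verified >= 1]
review_id=5: ✓ → 314
review_id=6: ✗
review_id=7: ✗
review_id=8: ✓ → 1963
review_id=9: ✓ → 1499
review_id=10: ✓ → 759
review_id=11: ✗
review_id=12: ✗
review_id=13: ✗
review_id=14: ✗
review_id=15: ✗
review_id=16: ✓ → 398
review_id=17: ✓ → 773
verified_sum2 = 314 + 1963 + 1499 + 759 + 398 + 773 = 5706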